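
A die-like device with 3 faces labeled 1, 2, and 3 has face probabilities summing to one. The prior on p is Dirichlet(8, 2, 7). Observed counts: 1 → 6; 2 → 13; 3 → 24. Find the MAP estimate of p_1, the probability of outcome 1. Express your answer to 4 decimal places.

The posterior is Dirichlet(αᵢ + nᵢ) = Dirichlet(14, 15, 31).
For a Dirichlet(a₁,…,a_K) with all aᵢ > 1, the mode has j-th component (aⱼ − 1)/(Σaᵢ − K).
Here Σaᵢ = 60 and K = 3, so p_1 = (14 − 1)/(60 − 3) = 13/57 ≈ 0.2281.

MAP estimate: 0.2281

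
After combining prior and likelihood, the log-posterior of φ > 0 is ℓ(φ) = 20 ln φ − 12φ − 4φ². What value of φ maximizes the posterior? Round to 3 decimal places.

φ̂_MAP = 1.000

ℓ'(φ) = 20/φ − 12 − 8φ. Setting this to zero and multiplying by φ: 8φ² + 12φ − 20 = 0.
φ = (−12 + √(12² + 4·8·20)) / (2·8) = (−12 + √784) / 16 = (−12 + 28)/16 = 1.
ℓ''(φ) = −20/φ² − 8 < 0, confirming a maximum.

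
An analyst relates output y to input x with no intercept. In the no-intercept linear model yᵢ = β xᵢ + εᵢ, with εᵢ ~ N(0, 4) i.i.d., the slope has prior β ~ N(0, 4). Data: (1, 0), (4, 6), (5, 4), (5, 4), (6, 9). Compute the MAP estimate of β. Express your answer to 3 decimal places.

β̂_MAP = 1.135

log p(β | y) = −Σ(yᵢ − βxᵢ)²/(2·4) − β²/(2·4) + const.
Setting the derivative to zero: Σxᵢ(yᵢ − βxᵢ)/4 − β/4 = 0, so β = Σxᵢyᵢ / (Σxᵢ² + σ²/τ²).
Σxᵢyᵢ = 1·0 + 4·6 + 5·4 + 5·4 + 6·9 = 118; Σxᵢ² = 103; σ²/τ² = 1.
β̂_MAP = 118 / (103 + 1) = 118/104 ≈ 1.135.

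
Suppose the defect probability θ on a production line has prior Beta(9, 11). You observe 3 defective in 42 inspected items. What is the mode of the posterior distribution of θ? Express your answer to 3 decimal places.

Prior: Beta(9, 11).
Data: 3 successes in 42 trials. The binomial likelihood contributes θ^3(1−θ)^39, so the posterior is Beta(9+3, 11+39) = Beta(12, 50).
For Beta(a, b) with a, b > 1 the mode is (a−1)/(a+b−2) = 11/60 ≈ 0.183.

θ̂_MAP = 0.183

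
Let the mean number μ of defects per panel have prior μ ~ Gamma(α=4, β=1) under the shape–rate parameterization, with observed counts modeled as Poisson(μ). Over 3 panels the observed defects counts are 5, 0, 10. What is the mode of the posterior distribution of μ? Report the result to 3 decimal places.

Σxᵢ = 5+0+10 = 15, with n = 3.
Posterior ∝ μ^3e^(−1μ) · μ^15e^(−3μ) = μ^18e^(−4μ), i.e. Gamma(shape=19, rate=4).
The mode of a Gamma(a, b) with a ≥ 1 (shape–rate) is (a−1)/b = 18/4 ≈ 4.500.

μ̂_MAP = 4.500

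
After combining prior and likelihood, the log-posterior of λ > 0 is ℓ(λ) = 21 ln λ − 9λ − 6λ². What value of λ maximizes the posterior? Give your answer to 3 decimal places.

λ̂_MAP = 1.000

ℓ'(λ) = 21/λ − 9 − 12λ. Setting this to zero and multiplying by λ: 12λ² + 9λ − 21 = 0.
λ = (−9 + √(9² + 4·12·21)) / (2·12) = (−9 + √1089) / 24 = (−9 + 33)/24 = 1.
ℓ''(λ) = −21/λ² − 12 < 0, confirming a maximum.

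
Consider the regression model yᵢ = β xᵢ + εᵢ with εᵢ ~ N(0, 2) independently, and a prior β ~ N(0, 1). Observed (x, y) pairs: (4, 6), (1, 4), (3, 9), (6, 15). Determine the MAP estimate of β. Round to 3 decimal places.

log p(β | y) = −Σ(yᵢ − βxᵢ)²/(2·2) − β²/(2·1) + const.
Setting the derivative to zero: Σxᵢ(yᵢ − βxᵢ)/2 − β/1 = 0, so β = Σxᵢyᵢ / (Σxᵢ² + σ²/τ²).
Σxᵢyᵢ = 4·6 + 1·4 + 3·9 + 6·15 = 145; Σxᵢ² = 62; σ²/τ² = 2.
β̂_MAP = 145 / (62 + 2) = 145/64 ≈ 2.266.

β̂_MAP = 2.266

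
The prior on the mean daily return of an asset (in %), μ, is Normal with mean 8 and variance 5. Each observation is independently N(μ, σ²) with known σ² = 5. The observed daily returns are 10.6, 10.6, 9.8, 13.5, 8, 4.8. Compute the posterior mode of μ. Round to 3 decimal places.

n = 6; x̄ = (10.6 + 10.6 + 9.8 + 13.5 + 8 + 4.8)/6 = 57.3/6 = 9.55.
For a Normal prior and Normal likelihood with known variance, the posterior is Normal; its mode equals its mean, the precision-weighted average.
Prior precision 1/σ₀² = 1/5 = 0.2; data precision n/σ² = 6/5 = 1.2.
μ̂ = (0.2·8 + 1.2·9.55) / (0.2 + 1.2) = 13.06/1.4 = 653/70 ≈ 9.329.

μ̂_MAP = 9.329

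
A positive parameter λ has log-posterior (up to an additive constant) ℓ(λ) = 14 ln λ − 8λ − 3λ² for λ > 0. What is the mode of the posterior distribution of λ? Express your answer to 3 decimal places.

ℓ'(λ) = 14/λ − 8 − 6λ. Setting this to zero and multiplying by λ: 6λ² + 8λ − 14 = 0.
λ = (−8 + √(8² + 4·6·14)) / (2·6) = (−8 + √400) / 12 = (−8 + 20)/12 = 1.
ℓ''(λ) = −14/λ² − 6 < 0, confirming a maximum.

λ̂_MAP = 1.000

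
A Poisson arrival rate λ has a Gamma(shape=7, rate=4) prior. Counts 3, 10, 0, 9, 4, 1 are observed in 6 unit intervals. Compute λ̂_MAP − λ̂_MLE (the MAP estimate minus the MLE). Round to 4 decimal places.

MAP − MLE = -1.2000

Σxᵢ = 27. Posterior is Gamma(34, 10); MAP = (34−1)/10 = 33/10 ≈ 3.30000.
MLE = x̄ = 27/6 ≈ 4.50000.
Difference = 33/10 − 27/6 = -6/5 ≈ -1.2000.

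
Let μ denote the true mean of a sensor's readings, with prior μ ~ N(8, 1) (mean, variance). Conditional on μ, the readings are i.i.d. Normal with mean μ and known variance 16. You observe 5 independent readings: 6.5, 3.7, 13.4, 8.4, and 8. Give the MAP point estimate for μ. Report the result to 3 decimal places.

n = 5; x̄ = (6.5 + 3.7 + 13.4 + 8.4 + 8)/5 = 40/5 = 8.
For a Normal prior and Normal likelihood with known variance, the posterior is Normal; its mode equals its mean, the precision-weighted average.
Prior precision 1/σ₀² = 1/1 = 1; data precision n/σ² = 5/16 = 0.3125.
μ̂ = (1·8 + 0.3125·8) / (1 + 0.3125) = 10.5/1.3125 = 8.000.

μ̂_MAP = 8.000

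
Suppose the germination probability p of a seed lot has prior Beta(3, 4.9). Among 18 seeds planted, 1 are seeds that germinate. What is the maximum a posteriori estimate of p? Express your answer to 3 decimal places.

Prior: Beta(3, 4.9).
Data: 1 success in 18 trials. The binomial likelihood contributes p(1−p)^17, so the posterior is Beta(3+1, 4.9+17) = Beta(4, 21.9).
For Beta(a, b) with a, b > 1 the mode is (a−1)/(a+b−2) = 3/23.9 ≈ 0.126.

p̂_MAP = 0.126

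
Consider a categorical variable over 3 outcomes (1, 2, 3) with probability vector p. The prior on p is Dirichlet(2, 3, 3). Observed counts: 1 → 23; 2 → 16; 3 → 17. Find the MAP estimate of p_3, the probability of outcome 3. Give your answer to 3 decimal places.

MAP estimate: 0.311

The posterior is Dirichlet(αᵢ + nᵢ) = Dirichlet(25, 19, 20).
For a Dirichlet(a₁,…,a_K) with all aᵢ > 1, the mode has j-th component (aⱼ − 1)/(Σaᵢ − K).
Here Σaᵢ = 64 and K = 3, so p_3 = (20 − 1)/(64 − 3) = 19/61 ≈ 0.311.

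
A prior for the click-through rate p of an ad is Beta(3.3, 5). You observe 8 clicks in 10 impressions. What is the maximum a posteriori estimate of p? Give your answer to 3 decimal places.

Prior: Beta(3.3, 5).
Data: 8 successes in 10 trials. The binomial likelihood contributes p^8(1−p)^2, so the posterior is Beta(3.3+8, 5+2) = Beta(11.3, 7).
For Beta(a, b) with a, b > 1 the mode is (a−1)/(a+b−2) = 10.3/16.3 ≈ 0.632.

p̂_MAP = 0.632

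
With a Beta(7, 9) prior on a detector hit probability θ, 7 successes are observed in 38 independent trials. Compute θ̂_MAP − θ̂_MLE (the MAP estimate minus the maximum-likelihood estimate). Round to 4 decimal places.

MAP − MLE = 0.0658

Posterior is Beta(14, 40); MAP = (14−1)/(54−2) = 13/52 ≈ 0.25000.
MLE ignores the prior: θ̂_MLE = k/n = 7/38 ≈ 0.18421.
Difference = 13/52 − 7/38 = 5/76 ≈ 0.0658.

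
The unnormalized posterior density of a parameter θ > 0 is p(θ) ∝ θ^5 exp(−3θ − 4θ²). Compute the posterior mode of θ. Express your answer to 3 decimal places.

θ̂_MAP = 0.625

ℓ'(θ) = 5/θ − 3 − 8θ. Setting this to zero and multiplying by θ: 8θ² + 3θ − 5 = 0.
θ = (−3 + √(3² + 4·8·5)) / (2·8) = (−3 + √169) / 16 = (−3 + 13)/16 = 5/8.
ℓ''(θ) = −5/θ² − 8 < 0, confirming a maximum.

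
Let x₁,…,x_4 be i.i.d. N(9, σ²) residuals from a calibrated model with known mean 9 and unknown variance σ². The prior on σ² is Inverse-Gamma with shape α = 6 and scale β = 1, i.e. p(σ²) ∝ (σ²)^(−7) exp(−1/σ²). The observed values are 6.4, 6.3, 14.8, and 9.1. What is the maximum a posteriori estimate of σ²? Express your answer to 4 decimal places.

σ̂²_MAP = 2.7611

Sum of squared deviations about the known mean: SS = (6.4−9)² + (6.3−9)² + (14.8−9)² + (9.1−9)² = 47.7.
The Normal likelihood contributes (σ²)^(−n/2) exp(−SS/(2σ²)), so the posterior is Inverse-Gamma(α + n/2, β + SS/2) = Inverse-Gamma(8, 24.85).
The mode of Inverse-Gamma(a, b) is b/(a+1) = 24.85/9 ≈ 2.7611.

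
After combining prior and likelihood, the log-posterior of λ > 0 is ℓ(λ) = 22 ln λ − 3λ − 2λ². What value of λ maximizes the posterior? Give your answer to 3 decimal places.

ℓ'(λ) = 22/λ − 3 − 4λ. Setting this to zero and multiplying by λ: 4λ² + 3λ − 22 = 0.
λ = (−3 + √(3² + 4·4·22)) / (2·4) = (−3 + √361) / 8 = (−3 + 19)/8 = 2.
ℓ''(λ) = −22/λ² − 4 < 0, confirming a maximum.

λ̂_MAP = 2.000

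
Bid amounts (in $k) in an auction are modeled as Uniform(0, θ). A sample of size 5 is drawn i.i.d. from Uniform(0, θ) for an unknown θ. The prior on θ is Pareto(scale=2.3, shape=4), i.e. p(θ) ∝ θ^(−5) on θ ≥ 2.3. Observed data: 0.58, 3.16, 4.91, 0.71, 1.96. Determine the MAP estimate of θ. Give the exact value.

The Uniform(0, θ) likelihood is θ^(−n) for θ ≥ max(xᵢ), zero otherwise. Here max(xᵢ) = 4.91.
Posterior ∝ θ^(−5) · θ^(−5) = θ^(−10) on θ ≥ max(2.3, 4.91) = 4.91.
This density is strictly decreasing in θ, so the posterior mode lies at the lower boundary of the support.

θ̂_MAP = 4.91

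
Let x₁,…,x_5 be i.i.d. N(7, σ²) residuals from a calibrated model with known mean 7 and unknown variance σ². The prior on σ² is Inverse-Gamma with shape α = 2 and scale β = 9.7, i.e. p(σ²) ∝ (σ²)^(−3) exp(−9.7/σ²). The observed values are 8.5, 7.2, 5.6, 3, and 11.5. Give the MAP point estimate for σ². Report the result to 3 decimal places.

σ̂²_MAP = 5.445

Sum of squared deviations about the known mean: SS = (8.5−7)² + (7.2−7)² + (5.6−7)² + (3−7)² + (11.5−7)² = 40.5.
The Normal likelihood contributes (σ²)^(−n/2) exp(−SS/(2σ²)), so the posterior is Inverse-Gamma(α + n/2, β + SS/2) = Inverse-Gamma(4.5, 29.95).
The mode of Inverse-Gamma(a, b) is b/(a+1) = 29.95/5.5 ≈ 5.445.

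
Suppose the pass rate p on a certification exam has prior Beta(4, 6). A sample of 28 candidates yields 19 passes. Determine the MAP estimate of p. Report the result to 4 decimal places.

Prior: Beta(4, 6).
Data: 19 successes in 28 trials. The binomial likelihood contributes p^19(1−p)^9, so the posterior is Beta(4+19, 6+9) = Beta(23, 15).
For Beta(a, b) with a, b > 1 the mode is (a−1)/(a+b−2) = 22/36 ≈ 0.6111.

p̂_MAP = 0.6111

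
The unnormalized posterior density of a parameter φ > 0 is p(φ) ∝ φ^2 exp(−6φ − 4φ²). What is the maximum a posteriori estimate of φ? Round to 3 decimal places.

ℓ'(φ) = 2/φ − 6 − 8φ. Setting this to zero and multiplying by φ: 8φ² + 6φ − 2 = 0.
φ = (−6 + √(6² + 4·8·2)) / (2·8) = (−6 + √100) / 16 = (−6 + 10)/16 = 1/4.
ℓ''(φ) = −2/φ² − 8 < 0, confirming a maximum.

φ̂_MAP = 0.250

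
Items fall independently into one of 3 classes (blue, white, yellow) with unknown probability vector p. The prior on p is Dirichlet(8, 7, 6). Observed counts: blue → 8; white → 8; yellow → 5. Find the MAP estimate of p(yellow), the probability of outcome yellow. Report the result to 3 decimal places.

The posterior is Dirichlet(αᵢ + nᵢ) = Dirichlet(16, 15, 11).
For a Dirichlet(a₁,…,a_K) with all aᵢ > 1, the mode has j-th component (aⱼ − 1)/(Σaᵢ − K).
Here Σaᵢ = 42 and K = 3, so p(yellow) = (11 − 1)/(42 − 3) = 10/39 ≈ 0.256.

MAP estimate of p(yellow) = 0.256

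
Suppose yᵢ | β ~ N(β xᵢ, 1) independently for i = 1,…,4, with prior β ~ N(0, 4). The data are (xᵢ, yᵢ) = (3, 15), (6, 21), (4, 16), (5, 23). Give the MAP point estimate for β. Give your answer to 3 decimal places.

log p(β | y) = −Σ(yᵢ − βxᵢ)²/(2·1) − β²/(2·4) + const.
Setting the derivative to zero: Σxᵢ(yᵢ − βxᵢ)/1 − β/4 = 0, so β = Σxᵢyᵢ / (Σxᵢ² + σ²/τ²).
Σxᵢyᵢ = 3·15 + 6·21 + 4·16 + 5·23 = 350; Σxᵢ² = 86; σ²/τ² = 0.25.
β̂_MAP = 350 / (86 + 0.25) = 350/86.25 ≈ 4.058.

β̂_MAP = 4.058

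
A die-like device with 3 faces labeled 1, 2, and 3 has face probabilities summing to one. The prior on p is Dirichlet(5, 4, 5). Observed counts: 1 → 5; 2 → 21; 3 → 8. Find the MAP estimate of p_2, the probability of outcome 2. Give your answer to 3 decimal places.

The posterior is Dirichlet(αᵢ + nᵢ) = Dirichlet(10, 25, 13).
For a Dirichlet(a₁,…,a_K) with all aᵢ > 1, the mode has j-th component (aⱼ − 1)/(Σaᵢ − K).
Here Σaᵢ = 48 and K = 3, so p_2 = (25 − 1)/(48 − 3) = 24/45 ≈ 0.533.

MAP estimate: 0.533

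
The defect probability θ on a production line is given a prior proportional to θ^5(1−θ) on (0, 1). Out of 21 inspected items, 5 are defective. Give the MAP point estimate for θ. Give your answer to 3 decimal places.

θ̂_MAP = 0.370

The prior density ∝ θ^5(1−θ)^1 is the kernel of Beta(6, 2).
Data: 5 successes in 21 trials. The binomial likelihood contributes θ^5(1−θ)^16, so the posterior is Beta(6+5, 2+16) = Beta(11, 18).
For Beta(a, b) with a, b > 1 the mode is (a−1)/(a+b−2) = 10/27 ≈ 0.370.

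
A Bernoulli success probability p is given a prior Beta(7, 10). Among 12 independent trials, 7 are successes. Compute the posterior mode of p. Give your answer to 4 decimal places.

Prior: Beta(7, 10).
Data: 7 successes in 12 trials. The binomial likelihood contributes p^7(1−p)^5, so the posterior is Beta(7+7, 10+5) = Beta(14, 15).
For Beta(a, b) with a, b > 1 the mode is (a−1)/(a+b−2) = 13/27 ≈ 0.4815.

p̂_MAP = 0.4815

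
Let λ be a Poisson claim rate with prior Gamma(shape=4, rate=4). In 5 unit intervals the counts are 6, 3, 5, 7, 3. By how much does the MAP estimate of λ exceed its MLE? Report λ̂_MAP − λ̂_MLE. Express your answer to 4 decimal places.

Σxᵢ = 24. Posterior is Gamma(28, 9); MAP = (28−1)/9 = 27/9 ≈ 3.00000.
MLE = x̄ = 24/5 ≈ 4.80000.
Difference = 27/9 − 24/5 = -9/5 ≈ -1.8000.

MAP − MLE = -1.8000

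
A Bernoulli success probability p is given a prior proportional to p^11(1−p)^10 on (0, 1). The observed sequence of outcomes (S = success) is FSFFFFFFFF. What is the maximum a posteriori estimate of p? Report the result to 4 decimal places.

The prior density ∝ p^11(1−p)^10 is the kernel of Beta(12, 11).
Data: 1 success in 10 trials (from the sequence). The binomial likelihood contributes p(1−p)^9, so the posterior is Beta(12+1, 11+9) = Beta(13, 20).
For Beta(a, b) with a, b > 1 the mode is (a−1)/(a+b−2) = 12/31 ≈ 0.3871.

p̂_MAP = 0.3871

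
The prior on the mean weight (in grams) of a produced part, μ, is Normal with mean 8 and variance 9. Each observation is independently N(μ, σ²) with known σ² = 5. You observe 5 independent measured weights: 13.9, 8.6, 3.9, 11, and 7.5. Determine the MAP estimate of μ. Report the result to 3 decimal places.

μ̂_MAP = 8.882

n = 5; x̄ = (13.9 + 8.6 + 3.9 + 11 + 7.5)/5 = 44.9/5 = 8.98.
For a Normal prior and Normal likelihood with known variance, the posterior is Normal; its mode equals its mean, the precision-weighted average.
Prior precision 1/σ₀² = 1/9; data precision n/σ² = 5/5 = 1.
μ̂ = ((1/9)·8 + 1·8.98) / (1/9 + 1) = (4441/450)/(10/9) = 8.882.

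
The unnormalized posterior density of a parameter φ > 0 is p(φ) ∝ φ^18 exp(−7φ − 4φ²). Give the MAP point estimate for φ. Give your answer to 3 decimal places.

ℓ'(φ) = 18/φ − 7 − 8φ. Setting this to zero and multiplying by φ: 8φ² + 7φ − 18 = 0.
φ = (−7 + √(7² + 4·8·18)) / (2·8) = (−7 + √625) / 16 = (−7 + 25)/16 = 9/8.
ℓ''(φ) = −18/φ² − 8 < 0, confirming a maximum.

φ̂_MAP = 1.125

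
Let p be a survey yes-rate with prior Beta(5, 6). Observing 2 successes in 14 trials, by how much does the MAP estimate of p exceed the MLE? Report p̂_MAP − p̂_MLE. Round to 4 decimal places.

Posterior is Beta(7, 18); MAP = (7−1)/(25−2) = 6/23 ≈ 0.26087.
MLE ignores the prior: p̂_MLE = k/n = 2/14 ≈ 0.14286.
Difference = 6/23 − 2/14 = 19/161 ≈ 0.1180.

MAP − MLE = 0.1180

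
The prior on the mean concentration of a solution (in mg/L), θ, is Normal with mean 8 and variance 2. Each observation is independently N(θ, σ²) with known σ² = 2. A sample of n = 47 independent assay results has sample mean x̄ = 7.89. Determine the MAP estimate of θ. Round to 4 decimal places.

n = 47, x̄ = 7.89.
For a Normal prior and Normal likelihood with known variance, the posterior is Normal; its mode equals its mean, the precision-weighted average.
Prior precision 1/σ₀² = 1/2 = 0.5; data precision n/σ² = 47/2 = 23.5.
θ̂ = (0.5·8 + 23.5·7.89) / (0.5 + 23.5) = 189.415/24 = 37883/4800 ≈ 7.8923.

θ̂_MAP = 7.8923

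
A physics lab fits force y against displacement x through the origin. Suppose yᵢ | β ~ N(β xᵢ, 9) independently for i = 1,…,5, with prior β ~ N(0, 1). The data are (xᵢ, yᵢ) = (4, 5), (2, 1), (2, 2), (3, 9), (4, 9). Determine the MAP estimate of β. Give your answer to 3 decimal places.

log p(β | y) = −Σ(yᵢ − βxᵢ)²/(2·9) − β²/(2·1) + const.
Setting the derivative to zero: Σxᵢ(yᵢ − βxᵢ)/9 − β/1 = 0, so β = Σxᵢyᵢ / (Σxᵢ² + σ²/τ²).
Σxᵢyᵢ = 4·5 + 2·1 + 2·2 + 3·9 + 4·9 = 89; Σxᵢ² = 49; σ²/τ² = 9.
β̂_MAP = 89 / (49 + 9) = 89/58 ≈ 1.534.

β̂_MAP = 1.534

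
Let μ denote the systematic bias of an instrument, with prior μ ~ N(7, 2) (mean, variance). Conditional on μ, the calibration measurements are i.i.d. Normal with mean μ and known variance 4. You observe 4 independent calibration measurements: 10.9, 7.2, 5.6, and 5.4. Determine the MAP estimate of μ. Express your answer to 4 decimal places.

μ̂_MAP = 7.1833

n = 4; x̄ = (10.9 + 7.2 + 5.6 + 5.4)/4 = 29.1/4 = 7.275.
For a Normal prior and Normal likelihood with known variance, the posterior is Normal; its mode equals its mean, the precision-weighted average.
Prior precision 1/σ₀² = 1/2 = 0.5; data precision n/σ² = 4/4 = 1.
μ̂ = (0.5·7 + 1·7.275) / (0.5 + 1) = 10.775/1.5 = 431/60 ≈ 7.1833.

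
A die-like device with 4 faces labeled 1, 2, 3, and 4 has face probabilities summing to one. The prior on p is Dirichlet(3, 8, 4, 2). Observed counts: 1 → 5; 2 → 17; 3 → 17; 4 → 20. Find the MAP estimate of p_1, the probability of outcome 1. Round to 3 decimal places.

MAP estimate: 0.097

The posterior is Dirichlet(αᵢ + nᵢ) = Dirichlet(8, 25, 21, 22).
For a Dirichlet(a₁,…,a_K) with all aᵢ > 1, the mode has j-th component (aⱼ − 1)/(Σaᵢ − K).
Here Σaᵢ = 76 and K = 4, so p_1 = (8 − 1)/(76 − 4) = 7/72 ≈ 0.097.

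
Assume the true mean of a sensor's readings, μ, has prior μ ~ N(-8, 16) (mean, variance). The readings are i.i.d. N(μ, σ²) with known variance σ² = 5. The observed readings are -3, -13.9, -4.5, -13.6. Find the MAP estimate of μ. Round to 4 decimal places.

μ̂_MAP = -8.6957

n = 4; x̄ = ((-3) + (-13.9) + (-4.5) + (-13.6))/4 = -35/4 = -8.75.
For a Normal prior and Normal likelihood with known variance, the posterior is Normal; its mode equals its mean, the precision-weighted average.
Prior precision 1/σ₀² = 1/16 = 0.0625; data precision n/σ² = 4/5 = 0.8.
μ̂ = (0.0625·(-8) + 0.8·(-8.75)) / (0.0625 + 0.8) = (-7.5)/0.8625 = -200/23 ≈ -8.6957.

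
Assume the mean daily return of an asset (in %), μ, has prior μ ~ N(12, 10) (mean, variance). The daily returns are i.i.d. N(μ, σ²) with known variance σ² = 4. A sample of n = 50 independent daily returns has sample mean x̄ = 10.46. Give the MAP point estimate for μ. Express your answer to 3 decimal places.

μ̂_MAP = 10.472

n = 50, x̄ = 10.46.
For a Normal prior and Normal likelihood with known variance, the posterior is Normal; its mode equals its mean, the precision-weighted average.
Prior precision 1/σ₀² = 1/10 = 0.1; data precision n/σ² = 50/4 = 12.5.
μ̂ = (0.1·12 + 12.5·10.46) / (0.1 + 12.5) = 131.95/12.6 = 377/36 ≈ 10.472.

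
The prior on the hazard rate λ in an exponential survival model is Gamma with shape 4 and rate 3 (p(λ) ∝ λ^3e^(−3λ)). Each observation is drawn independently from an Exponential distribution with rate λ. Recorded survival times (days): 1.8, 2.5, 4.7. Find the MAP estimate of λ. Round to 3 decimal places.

The Exponential(rate=λ) likelihood is ∝ λ^n e^(−λΣtᵢ). Here n = 3 and Σtᵢ = 1.8 + 2.5 + 4.7 = 9.
Posterior ∝ λ^3e^(−3λ) · λ^3e^(−9λ) = λ^6e^(−12λ), i.e. Gamma(7, 12).
Mode = (a−1)/b = 6/12 ≈ 0.500.

λ̂_MAP = 0.500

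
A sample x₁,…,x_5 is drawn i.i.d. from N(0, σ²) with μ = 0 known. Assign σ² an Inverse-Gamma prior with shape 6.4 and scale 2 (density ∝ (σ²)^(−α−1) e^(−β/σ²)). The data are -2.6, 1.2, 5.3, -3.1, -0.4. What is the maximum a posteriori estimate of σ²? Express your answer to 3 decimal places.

Sum of squared deviations about the known mean: SS = (-2.6−0)² + (1.2−0)² + (5.3−0)² + (-3.1−0)² + (-0.4−0)² = 46.06.
The Normal likelihood contributes (σ²)^(−n/2) exp(−SS/(2σ²)), so the posterior is Inverse-Gamma(α + n/2, β + SS/2) = Inverse-Gamma(8.9, 25.03).
The mode of Inverse-Gamma(a, b) is b/(a+1) = 25.03/9.9 ≈ 2.528.

σ̂²_MAP = 2.528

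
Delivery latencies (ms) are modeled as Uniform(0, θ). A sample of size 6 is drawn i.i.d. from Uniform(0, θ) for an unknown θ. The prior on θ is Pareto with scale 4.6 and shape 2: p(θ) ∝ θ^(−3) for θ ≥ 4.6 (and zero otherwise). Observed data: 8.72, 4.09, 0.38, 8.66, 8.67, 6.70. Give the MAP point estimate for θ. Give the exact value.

θ̂_MAP = 8.72

The Uniform(0, θ) likelihood is θ^(−n) for θ ≥ max(xᵢ), zero otherwise. Here max(xᵢ) = 8.72.
Posterior ∝ θ^(−3) · θ^(−6) = θ^(−9) on θ ≥ max(4.6, 8.72) = 8.72.
This density is strictly decreasing in θ, so the posterior mode lies at the lower boundary of the support.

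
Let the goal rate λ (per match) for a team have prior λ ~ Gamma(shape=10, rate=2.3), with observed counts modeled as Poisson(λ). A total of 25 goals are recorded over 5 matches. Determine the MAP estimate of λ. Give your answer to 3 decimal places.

λ̂_MAP = 4.658

Σxᵢ = 25, n = 5.
Posterior ∝ λ^9e^(−2.3λ) · λ^25e^(−5λ) = λ^34e^(−7.3λ), i.e. Gamma(shape=35, rate=7.3).
The mode of a Gamma(a, b) with a ≥ 1 (shape–rate) is (a−1)/b = 34/7.3 ≈ 4.658.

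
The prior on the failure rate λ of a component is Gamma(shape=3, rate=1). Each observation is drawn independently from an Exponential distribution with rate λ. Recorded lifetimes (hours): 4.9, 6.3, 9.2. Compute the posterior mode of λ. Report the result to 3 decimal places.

λ̂_MAP = 0.234

The Exponential(rate=λ) likelihood is ∝ λ^n e^(−λΣtᵢ). Here n = 3 and Σtᵢ = 4.9 + 6.3 + 9.2 = 20.4.
Posterior ∝ λ^2e^(−1λ) · λ^3e^(−20.4λ) = λ^5e^(−21.4λ), i.e. Gamma(6, 21.4).
Mode = (a−1)/b = 5/21.4 ≈ 0.234.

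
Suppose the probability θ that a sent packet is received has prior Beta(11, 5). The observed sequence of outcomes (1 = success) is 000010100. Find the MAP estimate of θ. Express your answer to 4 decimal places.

Prior: Beta(11, 5).
Data: 2 successes in 9 trials (from the sequence). The binomial likelihood contributes θ^2(1−θ)^7, so the posterior is Beta(11+2, 5+7) = Beta(13, 12).
For Beta(a, b) with a, b > 1 the mode is (a−1)/(a+b−2) = 12/23 ≈ 0.5217.

θ̂_MAP = 0.5217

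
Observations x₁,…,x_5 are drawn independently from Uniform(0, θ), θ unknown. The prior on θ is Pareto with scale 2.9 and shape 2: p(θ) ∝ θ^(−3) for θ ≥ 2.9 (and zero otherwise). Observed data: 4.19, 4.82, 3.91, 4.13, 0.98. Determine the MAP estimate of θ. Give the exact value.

θ̂_MAP = 4.82

The Uniform(0, θ) likelihood is θ^(−n) for θ ≥ max(xᵢ), zero otherwise. Here max(xᵢ) = 4.82.
Posterior ∝ θ^(−3) · θ^(−5) = θ^(−8) on θ ≥ max(2.9, 4.82) = 4.82.
This density is strictly decreasing in θ, so the posterior mode lies at the lower boundary of the support.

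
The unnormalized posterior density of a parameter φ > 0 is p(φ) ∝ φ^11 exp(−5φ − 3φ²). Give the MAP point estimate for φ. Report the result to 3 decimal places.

φ̂_MAP = 1.000

ℓ'(φ) = 11/φ − 5 − 6φ. Setting this to zero and multiplying by φ: 6φ² + 5φ − 11 = 0.
φ = (−5 + √(5² + 4·6·11)) / (2·6) = (−5 + √289) / 12 = (−5 + 17)/12 = 1.
ℓ''(φ) = −11/φ² − 6 < 0, confirming a maximum.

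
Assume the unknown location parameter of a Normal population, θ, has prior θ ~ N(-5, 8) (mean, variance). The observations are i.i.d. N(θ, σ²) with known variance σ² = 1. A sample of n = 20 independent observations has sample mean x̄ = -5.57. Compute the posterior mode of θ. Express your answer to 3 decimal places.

θ̂_MAP = -5.566

n = 20, x̄ = -5.57.
For a Normal prior and Normal likelihood with known variance, the posterior is Normal; its mode equals its mean, the precision-weighted average.
Prior precision 1/σ₀² = 1/8 = 0.125; data precision n/σ² = 20/1 = 20.
θ̂ = (0.125·(-5) + 20·(-5.57)) / (0.125 + 20) = (-112.025)/20.125 = -4481/805 ≈ -5.566.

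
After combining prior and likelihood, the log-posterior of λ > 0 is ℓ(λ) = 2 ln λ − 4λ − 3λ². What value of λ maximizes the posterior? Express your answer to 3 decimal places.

λ̂_MAP = 0.333

ℓ'(λ) = 2/λ − 4 − 6λ. Setting this to zero and multiplying by λ: 6λ² + 4λ − 2 = 0.
λ = (−4 + √(4² + 4·6·2)) / (2·6) = (−4 + √64) / 12 = (−4 + 8)/12 = 1/3.
ℓ''(λ) = −2/λ² − 6 < 0, confirming a maximum.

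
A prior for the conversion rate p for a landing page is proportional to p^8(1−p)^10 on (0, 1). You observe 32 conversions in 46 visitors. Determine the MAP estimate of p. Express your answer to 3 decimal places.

p̂_MAP = 0.625

The prior density ∝ p^8(1−p)^10 is the kernel of Beta(9, 11).
Data: 32 successes in 46 trials. The binomial likelihood contributes p^32(1−p)^14, so the posterior is Beta(9+32, 11+14) = Beta(41, 25).
For Beta(a, b) with a, b > 1 the mode is (a−1)/(a+b−2) = 40/64 ≈ 0.625.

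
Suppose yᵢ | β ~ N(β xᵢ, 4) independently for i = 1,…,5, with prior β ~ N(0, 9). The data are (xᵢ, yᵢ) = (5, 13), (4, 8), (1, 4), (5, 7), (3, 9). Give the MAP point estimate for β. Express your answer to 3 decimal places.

β̂_MAP = 2.132

log p(β | y) = −Σ(yᵢ − βxᵢ)²/(2·4) − β²/(2·9) + const.
Setting the derivative to zero: Σxᵢ(yᵢ − βxᵢ)/4 − β/9 = 0, so β = Σxᵢyᵢ / (Σxᵢ² + σ²/τ²).
Σxᵢyᵢ = 5·13 + 4·8 + 1·4 + 5·7 + 3·9 = 163; Σxᵢ² = 76; σ²/τ² = 4/9.
β̂_MAP = 163 / (76 + 4/9) = 163/(688/9) = 1467/688 ≈ 2.132.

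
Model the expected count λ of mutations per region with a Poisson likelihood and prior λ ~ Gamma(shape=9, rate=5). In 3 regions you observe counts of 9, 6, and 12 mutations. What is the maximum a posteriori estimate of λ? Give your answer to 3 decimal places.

λ̂_MAP = 4.375

Σxᵢ = 9+6+12 = 27, with n = 3.
Posterior ∝ λ^8e^(−5λ) · λ^27e^(−3λ) = λ^35e^(−8λ), i.e. Gamma(shape=36, rate=8).
The mode of a Gamma(a, b) with a ≥ 1 (shape–rate) is (a−1)/b = 35/8 ≈ 4.375.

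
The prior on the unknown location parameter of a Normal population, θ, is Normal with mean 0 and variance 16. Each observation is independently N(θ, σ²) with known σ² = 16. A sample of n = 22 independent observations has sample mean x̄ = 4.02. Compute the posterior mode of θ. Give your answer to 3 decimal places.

n = 22, x̄ = 4.02.
For a Normal prior and Normal likelihood with known variance, the posterior is Normal; its mode equals its mean, the precision-weighted average.
Prior precision 1/σ₀² = 1/16 = 0.0625; data precision n/σ² = 22/16 = 1.375.
θ̂ = (0.0625·0 + 1.375·4.02) / (0.0625 + 1.375) = 5.5275/1.4375 = 2211/575 ≈ 3.845.

θ̂_MAP = 3.845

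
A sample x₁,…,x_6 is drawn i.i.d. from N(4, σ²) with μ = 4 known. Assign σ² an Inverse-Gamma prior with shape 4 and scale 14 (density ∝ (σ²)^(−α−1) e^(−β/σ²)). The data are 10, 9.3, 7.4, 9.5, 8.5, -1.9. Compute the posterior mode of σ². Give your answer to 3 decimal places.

Sum of squared deviations about the known mean: SS = (10−4)² + (9.3−4)² + (7.4−4)² + (9.5−4)² + (8.5−4)² + (-1.9−4)² = 160.96.
The Normal likelihood contributes (σ²)^(−n/2) exp(−SS/(2σ²)), so the posterior is Inverse-Gamma(α + n/2, β + SS/2) = Inverse-Gamma(7, 94.48).
The mode of Inverse-Gamma(a, b) is b/(a+1) = 94.48/8 ≈ 11.810.

σ̂²_MAP = 11.810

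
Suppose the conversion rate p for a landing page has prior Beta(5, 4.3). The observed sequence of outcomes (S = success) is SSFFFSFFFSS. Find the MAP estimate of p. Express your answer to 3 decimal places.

Prior: Beta(5, 4.3).
Data: 5 successes in 11 trials (from the sequence). The binomial likelihood contributes p^5(1−p)^6, so the posterior is Beta(5+5, 4.3+6) = Beta(10, 10.3).
For Beta(a, b) with a, b > 1 the mode is (a−1)/(a+b−2) = 9/18.3 ≈ 0.492.

p̂_MAP = 0.492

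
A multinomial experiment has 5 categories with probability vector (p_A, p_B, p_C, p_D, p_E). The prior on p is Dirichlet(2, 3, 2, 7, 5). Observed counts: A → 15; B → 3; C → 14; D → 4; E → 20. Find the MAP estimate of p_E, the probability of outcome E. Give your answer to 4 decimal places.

MAP estimate of p_E = 0.3429

The posterior is Dirichlet(αᵢ + nᵢ) = Dirichlet(17, 6, 16, 11, 25).
For a Dirichlet(a₁,…,a_K) with all aᵢ > 1, the mode has j-th component (aⱼ − 1)/(Σaᵢ − K).
Here Σaᵢ = 75 and K = 5, so p_E = (25 − 1)/(75 − 5) = 24/70 ≈ 0.3429.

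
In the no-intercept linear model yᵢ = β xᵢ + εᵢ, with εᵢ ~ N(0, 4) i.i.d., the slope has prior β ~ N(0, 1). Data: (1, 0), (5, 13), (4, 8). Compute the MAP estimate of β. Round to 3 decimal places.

β̂_MAP = 2.109

log p(β | y) = −Σ(yᵢ − βxᵢ)²/(2·4) − β²/(2·1) + const.
Setting the derivative to zero: Σxᵢ(yᵢ − βxᵢ)/4 − β/1 = 0, so β = Σxᵢyᵢ / (Σxᵢ² + σ²/τ²).
Σxᵢyᵢ = 1·0 + 5·13 + 4·8 = 97; Σxᵢ² = 42; σ²/τ² = 4.
β̂_MAP = 97 / (42 + 4) = 97/46 ≈ 2.109.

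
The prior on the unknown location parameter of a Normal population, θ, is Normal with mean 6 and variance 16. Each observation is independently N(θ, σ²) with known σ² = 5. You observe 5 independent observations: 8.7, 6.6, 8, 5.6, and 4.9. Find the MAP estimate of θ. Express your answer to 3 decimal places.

n = 5; x̄ = (8.7 + 6.6 + 8 + 5.6 + 4.9)/5 = 33.8/5 = 6.76.
For a Normal prior and Normal likelihood with known variance, the posterior is Normal; its mode equals its mean, the precision-weighted average.
Prior precision 1/σ₀² = 1/16 = 0.0625; data precision n/σ² = 5/5 = 1.
θ̂ = (0.0625·6 + 1·6.76) / (0.0625 + 1) = 7.135/1.0625 = 2854/425 ≈ 6.715.

θ̂_MAP = 6.715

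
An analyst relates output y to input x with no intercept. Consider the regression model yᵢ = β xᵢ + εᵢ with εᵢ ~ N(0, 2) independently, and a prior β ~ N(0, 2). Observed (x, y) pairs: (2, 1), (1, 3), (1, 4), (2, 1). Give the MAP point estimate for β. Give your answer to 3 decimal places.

β̂_MAP = 1.000

log p(β | y) = −Σ(yᵢ − βxᵢ)²/(2·2) − β²/(2·2) + const.
Setting the derivative to zero: Σxᵢ(yᵢ − βxᵢ)/2 − β/2 = 0, so β = Σxᵢyᵢ / (Σxᵢ² + σ²/τ²).
Σxᵢyᵢ = 2·1 + 1·3 + 1·4 + 2·1 = 11; Σxᵢ² = 10; σ²/τ² = 1.
β̂_MAP = 11 / (10 + 1) = 11/11 ≈ 1.000.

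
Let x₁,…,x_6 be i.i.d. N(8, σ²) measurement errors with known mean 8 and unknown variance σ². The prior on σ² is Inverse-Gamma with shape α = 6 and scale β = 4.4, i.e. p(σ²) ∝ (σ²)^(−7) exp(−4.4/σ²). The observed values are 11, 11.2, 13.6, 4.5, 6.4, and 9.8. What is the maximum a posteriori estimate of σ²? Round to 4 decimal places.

σ̂²_MAP = 3.8725

Sum of squared deviations about the known mean: SS = (11−8)² + (11.2−8)² + (13.6−8)² + (4.5−8)² + (6.4−8)² + (9.8−8)² = 68.65.
The Normal likelihood contributes (σ²)^(−n/2) exp(−SS/(2σ²)), so the posterior is Inverse-Gamma(α + n/2, β + SS/2) = Inverse-Gamma(9, 38.725).
The mode of Inverse-Gamma(a, b) is b/(a+1) = 38.725/10 ≈ 3.8725.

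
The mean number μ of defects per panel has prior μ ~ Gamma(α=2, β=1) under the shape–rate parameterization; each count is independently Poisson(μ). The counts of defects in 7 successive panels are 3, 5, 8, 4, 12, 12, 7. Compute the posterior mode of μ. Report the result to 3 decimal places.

μ̂_MAP = 6.500

Σxᵢ = 3+5+8+4+12+12+7 = 51, with n = 7.
Posterior ∝ μe^(−1μ) · μ^51e^(−7μ) = μ^52e^(−8μ), i.e. Gamma(shape=53, rate=8).
The mode of a Gamma(a, b) with a ≥ 1 (shape–rate) is (a−1)/b = 52/8 ≈ 6.500.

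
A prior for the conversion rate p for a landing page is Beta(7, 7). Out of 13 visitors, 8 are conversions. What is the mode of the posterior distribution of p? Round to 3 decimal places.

Prior: Beta(7, 7).
Data: 8 successes in 13 trials. The binomial likelihood contributes p^8(1−p)^5, so the posterior is Beta(7+8, 7+5) = Beta(15, 12).
For Beta(a, b) with a, b > 1 the mode is (a−1)/(a+b−2) = 14/25 ≈ 0.560.

p̂_MAP = 0.560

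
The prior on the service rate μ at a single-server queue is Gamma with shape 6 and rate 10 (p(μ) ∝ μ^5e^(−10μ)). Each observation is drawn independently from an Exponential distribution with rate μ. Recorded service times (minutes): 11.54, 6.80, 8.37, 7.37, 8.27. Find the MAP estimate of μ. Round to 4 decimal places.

μ̂_MAP = 0.1910

The Exponential(rate=μ) likelihood is ∝ μ^n e^(−μΣtᵢ). Here n = 5 and Σtᵢ = 11.54 + 6.80 + 8.37 + 7.37 + 8.27 = 42.35.
Posterior ∝ μ^5e^(−10μ) · μ^5e^(−42.35μ) = μ^10e^(−52.35μ), i.e. Gamma(11, 52.35).
Mode = (a−1)/b = 10/52.35 ≈ 0.1910.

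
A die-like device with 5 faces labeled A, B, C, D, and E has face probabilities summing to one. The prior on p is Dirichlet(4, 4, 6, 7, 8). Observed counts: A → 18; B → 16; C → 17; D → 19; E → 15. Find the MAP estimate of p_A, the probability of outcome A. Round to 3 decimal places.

The posterior is Dirichlet(αᵢ + nᵢ) = Dirichlet(22, 20, 23, 26, 23).
For a Dirichlet(a₁,…,a_K) with all aᵢ > 1, the mode has j-th component (aⱼ − 1)/(Σaᵢ − K).
Here Σaᵢ = 114 and K = 5, so p_A = (22 − 1)/(114 − 5) = 21/109 ≈ 0.193.

MAP estimate of p_A = 0.193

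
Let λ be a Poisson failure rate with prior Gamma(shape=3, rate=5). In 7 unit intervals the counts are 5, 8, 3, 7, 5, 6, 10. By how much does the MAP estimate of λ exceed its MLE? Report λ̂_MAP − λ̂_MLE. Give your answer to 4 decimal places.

Σxᵢ = 44. Posterior is Gamma(47, 12); MAP = (47−1)/12 = 46/12 ≈ 3.83333.
MLE = x̄ = 44/7 ≈ 6.28571.
Difference = 46/12 − 44/7 = -103/42 ≈ -2.4524.

MAP − MLE = -2.4524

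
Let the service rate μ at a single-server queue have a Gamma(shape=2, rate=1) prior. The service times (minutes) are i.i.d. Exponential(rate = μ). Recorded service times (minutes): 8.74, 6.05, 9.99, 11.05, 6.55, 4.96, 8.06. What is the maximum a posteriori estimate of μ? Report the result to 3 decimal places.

The Exponential(rate=μ) likelihood is ∝ μ^n e^(−μΣtᵢ). Here n = 7 and Σtᵢ = 8.74 + 6.05 + 9.99 + 11.05 + 6.55 + 4.96 + 8.06 = 55.40.
Posterior ∝ μe^(−1μ) · μ^7e^(−55.40μ) = μ^8e^(−56.40μ), i.e. Gamma(9, 56.40).
Mode = (a−1)/b = 8/56.40 ≈ 0.142.

μ̂_MAP = 0.142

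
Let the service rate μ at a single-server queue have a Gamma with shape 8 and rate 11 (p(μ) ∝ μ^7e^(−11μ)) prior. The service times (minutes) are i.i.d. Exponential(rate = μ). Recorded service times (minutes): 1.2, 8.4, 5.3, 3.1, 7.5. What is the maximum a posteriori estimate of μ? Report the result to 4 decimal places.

The Exponential(rate=μ) likelihood is ∝ μ^n e^(−μΣtᵢ). Here n = 5 and Σtᵢ = 1.2 + 8.4 + 5.3 + 3.1 + 7.5 = 25.5.
Posterior ∝ μ^7e^(−11μ) · μ^5e^(−25.5μ) = μ^12e^(−36.5μ), i.e. Gamma(13, 36.5).
Mode = (a−1)/b = 12/36.5 ≈ 0.3288.

μ̂_MAP = 0.3288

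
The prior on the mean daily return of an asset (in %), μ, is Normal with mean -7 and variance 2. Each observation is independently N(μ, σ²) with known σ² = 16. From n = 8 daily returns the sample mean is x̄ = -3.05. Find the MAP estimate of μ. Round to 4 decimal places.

n = 8, x̄ = -3.05.
For a Normal prior and Normal likelihood with known variance, the posterior is Normal; its mode equals its mean, the precision-weighted average.
Prior precision 1/σ₀² = 1/2 = 0.5; data precision n/σ² = 8/16 = 0.5.
μ̂ = (0.5·(-7) + 0.5·(-3.05)) / (0.5 + 0.5) = (-5.025)/1 = -5.0250.

μ̂_MAP = -5.0250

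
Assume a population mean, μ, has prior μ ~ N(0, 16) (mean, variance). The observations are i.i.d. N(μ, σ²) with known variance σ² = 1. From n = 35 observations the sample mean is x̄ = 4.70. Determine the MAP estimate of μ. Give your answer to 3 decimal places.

n = 35, x̄ = 4.70.
For a Normal prior and Normal likelihood with known variance, the posterior is Normal; its mode equals its mean, the precision-weighted average.
Prior precision 1/σ₀² = 1/16 = 0.0625; data precision n/σ² = 35/1 = 35.
μ̂ = (0.0625·0 + 35·4.7) / (0.0625 + 35) = 164.5/35.0625 = 2632/561 ≈ 4.692.

μ̂_MAP = 4.692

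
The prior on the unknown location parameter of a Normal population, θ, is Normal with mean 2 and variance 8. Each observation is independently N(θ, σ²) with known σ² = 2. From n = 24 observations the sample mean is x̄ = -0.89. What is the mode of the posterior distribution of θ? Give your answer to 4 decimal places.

n = 24, x̄ = -0.89.
For a Normal prior and Normal likelihood with known variance, the posterior is Normal; its mode equals its mean, the precision-weighted average.
Prior precision 1/σ₀² = 1/8 = 0.125; data precision n/σ² = 24/2 = 12.
θ̂ = (0.125·2 + 12·(-0.89)) / (0.125 + 12) = (-10.43)/12.125 = -2086/2425 ≈ -0.8602.

θ̂_MAP = -0.8602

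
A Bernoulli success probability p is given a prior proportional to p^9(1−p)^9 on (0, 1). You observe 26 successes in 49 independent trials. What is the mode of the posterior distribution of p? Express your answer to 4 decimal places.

p̂_MAP = 0.5224

The prior density ∝ p^9(1−p)^9 is the kernel of Beta(10, 10).
Data: 26 successes in 49 trials. The binomial likelihood contributes p^26(1−p)^23, so the posterior is Beta(10+26, 10+23) = Beta(36, 33).
For Beta(a, b) with a, b > 1 the mode is (a−1)/(a+b−2) = 35/67 ≈ 0.5224.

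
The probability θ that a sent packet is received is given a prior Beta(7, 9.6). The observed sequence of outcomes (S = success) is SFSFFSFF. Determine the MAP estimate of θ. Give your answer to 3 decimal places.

θ̂_MAP = 0.398

Prior: Beta(7, 9.6).
Data: 3 successes in 8 trials (from the sequence). The binomial likelihood contributes θ^3(1−θ)^5, so the posterior is Beta(7+3, 9.6+5) = Beta(10, 14.6).
For Beta(a, b) with a, b > 1 the mode is (a−1)/(a+b−2) = 9/22.6 ≈ 0.398.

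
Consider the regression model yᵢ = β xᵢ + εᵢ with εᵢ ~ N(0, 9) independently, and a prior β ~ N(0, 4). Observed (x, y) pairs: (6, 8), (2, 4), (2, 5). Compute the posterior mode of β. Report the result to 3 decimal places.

log p(β | y) = −Σ(yᵢ − βxᵢ)²/(2·9) − β²/(2·4) + const.
Setting the derivative to zero: Σxᵢ(yᵢ − βxᵢ)/9 − β/4 = 0, so β = Σxᵢyᵢ / (Σxᵢ² + σ²/τ²).
Σxᵢyᵢ = 6·8 + 2·4 + 2·5 = 66; Σxᵢ² = 44; σ²/τ² = 2.25.
β̂_MAP = 66 / (44 + 2.25) = 66/46.25 ≈ 1.427.

β̂_MAP = 1.427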